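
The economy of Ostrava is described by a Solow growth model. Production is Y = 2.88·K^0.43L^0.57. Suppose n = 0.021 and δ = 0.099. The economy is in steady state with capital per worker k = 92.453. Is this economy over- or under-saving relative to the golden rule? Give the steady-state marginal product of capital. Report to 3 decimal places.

The effective depreciation rate is n + δ = 0.021 + 0.099 = 0.12.
MPK = 0.43·2.88·k^(0.43−1) = 0.43·2.88·92.453^(-0.57) ≈ 0.0938.
MPK < 0.12, so the economy is dynamically inefficient (over-saving).

over-saving; MPK ≈ 0.094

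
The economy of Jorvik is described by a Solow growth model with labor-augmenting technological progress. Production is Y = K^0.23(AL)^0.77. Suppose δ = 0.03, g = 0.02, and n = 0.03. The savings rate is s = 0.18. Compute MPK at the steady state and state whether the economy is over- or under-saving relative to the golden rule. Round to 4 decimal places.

under-saving; MPK ≈ 0.1022

The effective depreciation rate is n + g + δ = 0.03 + 0.02 + 0.03 = 0.08.
Steady-state k*: s·k^0.23 = 0.08·k gives k* = (0.18/0.08)^(1/0.77) ≈ 2.8667.
MPK = 0.23·2.8667^(-0.77) ≈ 0.1022.
MPK > n+g+δ = 0.08, so the economy is dynamically efficient (under-saving).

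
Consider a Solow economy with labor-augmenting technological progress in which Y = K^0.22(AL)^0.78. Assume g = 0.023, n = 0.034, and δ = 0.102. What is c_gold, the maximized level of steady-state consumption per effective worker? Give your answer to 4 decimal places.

n + g + δ = 0.034 + 0.023 + 0.102 = 0.159.
Setting f'(k) = n+g+δ gives 0.22·k^(0.22−1) = 0.159, hence k_gold = (0.22/0.159)^(1/0.78) ≈ 1.5164.
y_gold = 1.5164^0.22 ≈ 1.0959.
c_gold = y_gold − (n+g+δ)·k_gold = 1.0959 − 0.159·1.5164 ≈ 0.8548.

c_gold ≈ 0.8548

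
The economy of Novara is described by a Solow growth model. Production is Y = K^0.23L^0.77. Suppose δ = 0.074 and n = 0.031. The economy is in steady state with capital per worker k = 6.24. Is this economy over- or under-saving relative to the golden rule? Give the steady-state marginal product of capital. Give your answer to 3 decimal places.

over-saving; MPK ≈ 0.056

Break-even investment rate: n + δ = 0.031 + 0.074 = 0.105.
MPK = 0.23·k^(0.23−1) = 0.23·6.24^(-0.77) ≈ 0.0562.
MPK < 0.105, so the economy is dynamically inefficient (over-saving).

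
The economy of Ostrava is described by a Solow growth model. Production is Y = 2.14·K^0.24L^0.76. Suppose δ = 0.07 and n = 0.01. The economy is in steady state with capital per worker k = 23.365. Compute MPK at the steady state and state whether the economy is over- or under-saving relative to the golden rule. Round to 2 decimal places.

Break-even investment rate: n + δ = 0.01 + 0.07 = 0.08.
MPK = 0.24·2.14·k^(0.24−1) = 0.24·2.14·23.365^(-0.76) ≈ 0.0468.
MPK < 0.08, so the economy is dynamically inefficient (over-saving).

over-saving; MPK ≈ 0.05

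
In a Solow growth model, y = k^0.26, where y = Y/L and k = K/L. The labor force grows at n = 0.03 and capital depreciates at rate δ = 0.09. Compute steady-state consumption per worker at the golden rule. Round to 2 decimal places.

c_gold ≈ 0.97

Break-even investment rate: n + δ = 0.03 + 0.09 = 0.12.
Maximizing c = f(k) − (n+δ)·k gives f'(k) = n+δ, i.e. 0.26·k^(0.26−1) = 0.12, so k_gold = (0.26/0.12)^(1/0.74) ≈ 2.8430.
y_gold = 2.8430^0.26 ≈ 1.3121.
c_gold = y_gold − (n+δ)·k_gold = 1.3121 − 0.12·2.8430 ≈ 0.9710.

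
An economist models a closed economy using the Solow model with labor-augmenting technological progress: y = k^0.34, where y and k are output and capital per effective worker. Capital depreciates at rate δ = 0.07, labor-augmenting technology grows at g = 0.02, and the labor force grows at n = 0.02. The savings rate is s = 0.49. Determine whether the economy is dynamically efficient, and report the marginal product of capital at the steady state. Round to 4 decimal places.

dynamically inefficient; MPK ≈ 0.0763

Capital per effective worker breaks even when investment replaces (n + g + δ)·k; here n + g + δ = 0.11.
Steady-state k*: s·k^0.34 = 0.11·k gives k* = (0.49/0.11)^(1/0.66) ≈ 9.6169.
MPK = 0.34·9.6169^(-0.66) ≈ 0.0763.
MPK < n+g+δ = 0.11, so the economy is dynamically inefficient (over-saving).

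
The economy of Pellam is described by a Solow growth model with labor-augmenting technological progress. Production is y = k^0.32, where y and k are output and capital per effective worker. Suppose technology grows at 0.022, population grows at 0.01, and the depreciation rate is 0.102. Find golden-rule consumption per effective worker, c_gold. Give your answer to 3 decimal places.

Capital per effective worker breaks even when investment replaces (n + g + δ)·k; here n + g + δ = 0.134.
Setting f'(k) = n+g+δ gives 0.32·k^(0.32−1) = 0.134, hence k_gold = (0.32/0.134)^(1/0.68) ≈ 3.5971.
y_gold = 3.5971^0.32 ≈ 1.5063.
c_gold = y_gold − (n+g+δ)·k_gold = 1.5063 − 0.134·3.5971 ≈ 1.0243.

c_gold ≈ 1.024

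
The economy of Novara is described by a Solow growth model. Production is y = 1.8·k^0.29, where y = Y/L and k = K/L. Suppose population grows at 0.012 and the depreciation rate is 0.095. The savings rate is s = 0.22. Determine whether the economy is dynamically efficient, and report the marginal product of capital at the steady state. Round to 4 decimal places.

n + δ = 0.012 + 0.095 = 0.107.
Steady-state k*: s·A·k^0.29 = 0.107·k gives k* = (0.22·1.8/0.107)^(1/0.71) ≈ 6.3159.
MPK = 0.29·1.8·6.3159^(-0.71) ≈ 0.1410.
MPK > n+δ = 0.107, so the economy is dynamically efficient (under-saving).

dynamically efficient; MPK ≈ 0.1410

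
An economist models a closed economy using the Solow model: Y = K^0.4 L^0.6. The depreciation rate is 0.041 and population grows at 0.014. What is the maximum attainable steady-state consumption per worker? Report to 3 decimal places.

The effective depreciation rate is n + δ = 0.014 + 0.041 = 0.055.
Golden rule sets MPK = n+δ: 0.4·k^(0.4−1) = 0.055, so k_gold = (0.4/0.055)^(1/0.6) ≈ 27.3000.
y_gold = 27.3000^0.4 ≈ 3.7537.
c_gold = y_gold − (n+δ)·k_gold = 3.7537 − 0.055·27.3000 ≈ 2.2522.

c_gold ≈ 2.252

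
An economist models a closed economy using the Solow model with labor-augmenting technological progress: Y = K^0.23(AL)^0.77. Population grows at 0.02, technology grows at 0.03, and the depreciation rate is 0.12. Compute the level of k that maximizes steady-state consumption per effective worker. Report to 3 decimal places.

k_gold ≈ 1.481

n + g + δ = 0.02 + 0.03 + 0.12 = 0.17.
At the golden rule the marginal product of capital equals n+g+δ: 0.23·k^(0.23−1) = 0.17. Solving, k_gold = (0.23/0.17)^(1/0.77) ≈ 1.4808.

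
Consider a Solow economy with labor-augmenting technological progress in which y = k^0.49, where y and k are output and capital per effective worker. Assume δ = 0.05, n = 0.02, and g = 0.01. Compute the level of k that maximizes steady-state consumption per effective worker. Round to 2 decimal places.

n + g + δ = 0.02 + 0.01 + 0.05 = 0.08.
Maximizing c = f(k) − (n+g+δ)·k gives f'(k) = n+g+δ, i.e. 0.49·k^(0.49−1) = 0.08, so k_gold = (0.49/0.08)^(1/0.51) ≈ 34.9418.

k_gold ≈ 34.94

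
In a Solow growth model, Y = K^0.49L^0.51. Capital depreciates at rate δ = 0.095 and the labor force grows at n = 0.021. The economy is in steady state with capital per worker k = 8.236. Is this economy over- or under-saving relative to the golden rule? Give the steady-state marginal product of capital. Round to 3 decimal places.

Capital per worker breaks even when investment replaces (n + δ)·k; here n + δ = 0.116.
MPK = 0.49·k^(0.49−1) = 0.49·8.236^(-0.51) ≈ 0.1672.
MPK > 0.116, so the economy is dynamically efficient (under-saving).

under-saving; MPK ≈ 0.167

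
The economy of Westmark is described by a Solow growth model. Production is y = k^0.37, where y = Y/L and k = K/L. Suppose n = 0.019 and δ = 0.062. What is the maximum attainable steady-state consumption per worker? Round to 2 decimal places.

c_gold ≈ 1.54

Capital per worker breaks even when investment replaces (n + δ)·k; here n + δ = 0.081.
Setting f'(k) = n+δ gives 0.37·k^(0.37−1) = 0.081, hence k_gold = (0.37/0.081)^(1/0.63) ≈ 11.1473.
y_gold = 11.1473^0.37 ≈ 2.4404.
c_gold = y_gold − (n+δ)·k_gold = 2.4404 − 0.081·11.1473 ≈ 1.5374.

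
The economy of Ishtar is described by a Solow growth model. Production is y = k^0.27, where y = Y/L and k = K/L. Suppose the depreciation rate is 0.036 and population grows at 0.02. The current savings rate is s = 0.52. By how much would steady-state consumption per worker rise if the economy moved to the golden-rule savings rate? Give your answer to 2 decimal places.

Δc ≈ 0.21

Capital per worker breaks even when investment replaces (n + δ)·k; here n + δ = 0.056.
Current steady state (s = 0.52): k* = (0.52/0.056)^(1/0.73) ≈ 21.1726, y* = 21.1726^0.27 ≈ 2.2801, c* = (1−0.52)·2.2801 ≈ 1.0945.
Maximizing c = f(k) − (n+δ)·k gives f'(k) = n+δ, i.e. 0.27·k^(0.27−1) = 0.056, so k_gold = (0.27/0.056)^(1/0.73) ≈ 8.6269.
y_gold = 8.6269^0.27 ≈ 1.7893, c_gold = y_gold − 0.056·k_gold ≈ 1.3062.
Gain: Δc = 1.3062 − 1.0945 ≈ 0.2117.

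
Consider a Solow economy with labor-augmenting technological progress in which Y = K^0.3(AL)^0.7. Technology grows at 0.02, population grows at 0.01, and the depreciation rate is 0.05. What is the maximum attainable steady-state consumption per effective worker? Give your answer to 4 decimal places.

c_gold ≈ 1.2334

n + g + δ = 0.01 + 0.02 + 0.05 = 0.08.
Golden rule sets MPK = n+g+δ: 0.3·k^(0.3−1) = 0.08, so k_gold = (0.3/0.08)^(1/0.7) ≈ 6.6076.
y_gold = 6.6076^0.3 ≈ 1.7620.
c_gold = y_gold − (n+g+δ)·k_gold = 1.7620 − 0.08·6.6076 ≈ 1.2334.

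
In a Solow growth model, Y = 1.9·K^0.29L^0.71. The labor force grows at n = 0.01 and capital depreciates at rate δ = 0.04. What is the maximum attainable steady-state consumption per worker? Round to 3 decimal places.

c_gold ≈ 3.595

Capital per worker breaks even when investment replaces (n + δ)·k; here n + δ = 0.05.
Setting f'(k) = n+δ gives 0.29·1.9·k^(0.29−1) = 0.05, hence k_gold = (0.29·1.9/0.05)^(1/0.71) ≈ 29.3671.
y_gold = 1.9·29.3671^0.29 ≈ 5.0633.
c_gold = y_gold − (n+δ)·k_gold = 5.0633 − 0.05·29.3671 ≈ 3.5949.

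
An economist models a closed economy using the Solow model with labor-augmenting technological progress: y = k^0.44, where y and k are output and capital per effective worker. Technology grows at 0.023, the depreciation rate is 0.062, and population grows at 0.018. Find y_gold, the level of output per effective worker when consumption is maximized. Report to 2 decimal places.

y_gold ≈ 3.13

The effective depreciation rate is n + g + δ = 0.018 + 0.023 + 0.062 = 0.103.
At the golden rule the marginal product of capital equals n+g+δ: 0.44·k^(0.44−1) = 0.103. Solving, k_gold = (0.44/0.103)^(1/0.56) ≈ 13.3690.
Output: y_gold = k_gold^0.44 = 13.3690^0.44 ≈ 3.1296.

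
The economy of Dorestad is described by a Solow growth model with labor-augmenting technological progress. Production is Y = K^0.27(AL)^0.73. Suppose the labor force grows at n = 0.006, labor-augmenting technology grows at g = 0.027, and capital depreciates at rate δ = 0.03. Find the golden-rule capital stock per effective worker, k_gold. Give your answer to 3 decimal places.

Capital per effective worker breaks even when investment replaces (n + g + δ)·k; here n + g + δ = 0.063.
Golden rule sets MPK = n+g+δ: 0.27·k^(0.27−1) = 0.063, so k_gold = (0.27/0.063)^(1/0.73) ≈ 7.3415.

k_gold ≈ 7.342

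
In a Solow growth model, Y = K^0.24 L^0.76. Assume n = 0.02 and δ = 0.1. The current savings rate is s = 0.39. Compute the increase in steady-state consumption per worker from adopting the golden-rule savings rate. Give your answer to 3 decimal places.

Δc ≈ 0.061

Break-even investment rate: n + δ = 0.02 + 0.1 = 0.12.
Current steady state (s = 0.39): k* = (0.39/0.12)^(1/0.76) ≈ 4.7155, y* = 4.7155^0.24 ≈ 1.4509, c* = (1−0.39)·1.4509 ≈ 0.8851.
Setting f'(k) = n+δ gives 0.24·k^(0.24−1) = 0.12, hence k_gold = (0.24/0.12)^(1/0.76) ≈ 2.4894.
y_gold = 2.4894^0.24 ≈ 1.2447, c_gold = y_gold − 0.12·k_gold ≈ 0.9460.
Gain: Δc = 0.9460 − 0.8851 ≈ 0.0609.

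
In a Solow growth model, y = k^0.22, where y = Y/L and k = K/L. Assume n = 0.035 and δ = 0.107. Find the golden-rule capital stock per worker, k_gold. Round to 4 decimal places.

k_gold ≈ 1.7529

Break-even investment rate: n + δ = 0.035 + 0.107 = 0.142.
At the golden rule the marginal product of capital equals n+δ: 0.22·k^(0.22−1) = 0.142. Solving, k_gold = (0.22/0.142)^(1/0.78) ≈ 1.7529.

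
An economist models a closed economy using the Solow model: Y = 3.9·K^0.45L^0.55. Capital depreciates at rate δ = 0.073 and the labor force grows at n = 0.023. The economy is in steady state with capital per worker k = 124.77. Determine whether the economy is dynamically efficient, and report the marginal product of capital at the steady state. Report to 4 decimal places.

dynamically efficient; MPK ≈ 0.1234

Break-even investment rate: n + δ = 0.023 + 0.073 = 0.096.
MPK = 0.45·3.9·k^(0.45−1) = 0.45·3.9·124.77^(-0.55) ≈ 0.1234.
MPK > 0.096, so the economy is dynamically efficient (under-saving).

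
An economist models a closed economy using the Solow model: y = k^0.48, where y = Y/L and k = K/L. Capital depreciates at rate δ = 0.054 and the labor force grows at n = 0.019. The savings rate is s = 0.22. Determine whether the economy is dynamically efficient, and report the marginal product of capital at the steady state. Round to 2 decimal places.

Break-even investment rate: n + δ = 0.019 + 0.054 = 0.073.
Steady-state k*: s·k^0.48 = 0.073·k gives k* = (0.22/0.073)^(1/0.52) ≈ 8.3435.
MPK = 0.48·8.3435^(-0.52) ≈ 0.1593.
MPK > n+δ = 0.073, so the economy is dynamically efficient (under-saving).

dynamically efficient; MPK ≈ 0.16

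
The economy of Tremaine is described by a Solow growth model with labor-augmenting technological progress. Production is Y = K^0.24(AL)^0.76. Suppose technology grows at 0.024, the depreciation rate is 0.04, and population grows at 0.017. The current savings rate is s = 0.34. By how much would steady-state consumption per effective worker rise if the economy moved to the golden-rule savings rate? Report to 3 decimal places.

Capital per effective worker breaks even when investment replaces (n + g + δ)·k; here n + g + δ = 0.081.
Current steady state (s = 0.34): k* = (0.34/0.081)^(1/0.76) ≈ 6.6028, y* = 6.6028^0.24 ≈ 1.5730, c* = (1−0.34)·1.5730 ≈ 1.0382.
Setting f'(k) = n+g+δ gives 0.24·k^(0.24−1) = 0.081, hence k_gold = (0.24/0.081)^(1/0.76) ≈ 4.1753.
y_gold = 4.1753^0.24 ≈ 1.4092, c_gold = y_gold − 0.081·k_gold ≈ 1.0710.
Gain: Δc = 1.0710 − 1.0382 ≈ 0.0328.

Δc ≈ 0.033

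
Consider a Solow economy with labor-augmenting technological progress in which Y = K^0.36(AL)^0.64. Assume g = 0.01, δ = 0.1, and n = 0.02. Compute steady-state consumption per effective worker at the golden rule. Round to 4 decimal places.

c_gold ≈ 1.1350

n + g + δ = 0.02 + 0.01 + 0.1 = 0.13.
At the golden rule the marginal product of capital equals n+g+δ: 0.36·k^(0.36−1) = 0.13. Solving, k_gold = (0.36/0.13)^(1/0.64) ≈ 4.9112.
y_gold = 4.9112^0.36 ≈ 1.7735.
c_gold = y_gold − (n+g+δ)·k_gold = 1.7735 − 0.13·4.9112 ≈ 1.1350.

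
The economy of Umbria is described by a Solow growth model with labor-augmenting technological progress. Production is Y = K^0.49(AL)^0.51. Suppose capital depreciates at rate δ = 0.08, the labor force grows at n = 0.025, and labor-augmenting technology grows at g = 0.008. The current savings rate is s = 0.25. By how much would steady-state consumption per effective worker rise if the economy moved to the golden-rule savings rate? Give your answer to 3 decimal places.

Δc ≈ 0.479

Break-even investment rate: n + g + δ = 0.025 + 0.008 + 0.08 = 0.113.
Current steady state (s = 0.25): k* = (0.25/0.113)^(1/0.51) ≈ 4.7446, y* = 4.7446^0.49 ≈ 2.1446, c* = (1−0.25)·2.1446 ≈ 1.6084.
Maximizing c = f(k) − (n+g+δ)·k gives f'(k) = n+g+δ, i.e. 0.49·k^(0.49−1) = 0.113, so k_gold = (0.49/0.113)^(1/0.51) ≈ 17.7521.
y_gold = 17.7521^0.49 ≈ 4.0939, c_gold = y_gold − 0.113·k_gold ≈ 2.0879.
Gain: Δc = 2.0879 − 1.6084 ≈ 0.4794.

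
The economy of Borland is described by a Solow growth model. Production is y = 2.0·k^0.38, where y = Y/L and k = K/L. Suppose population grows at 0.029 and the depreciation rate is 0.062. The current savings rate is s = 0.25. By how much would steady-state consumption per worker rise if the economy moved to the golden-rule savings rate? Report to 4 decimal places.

Δc ≈ 0.2920

n + δ = 0.029 + 0.062 = 0.091.
Current steady state (s = 0.25): k* = (0.25·2.0/0.091)^(1/0.62) ≈ 15.6111, y* = 2.0·15.6111^0.38 ≈ 5.6824, c* = (1−0.25)·5.6824 ≈ 4.2618.
Setting f'(k) = n+δ gives 0.38·2.0·k^(0.38−1) = 0.091, hence k_gold = (0.38·2.0/0.091)^(1/0.62) ≈ 30.6711.
y_gold = 2.0·30.6711^0.38 ≈ 7.3449, c_gold = y_gold − 0.091·k_gold ≈ 4.5539.
Gain: Δc = 4.5539 − 4.2618 ≈ 0.2920.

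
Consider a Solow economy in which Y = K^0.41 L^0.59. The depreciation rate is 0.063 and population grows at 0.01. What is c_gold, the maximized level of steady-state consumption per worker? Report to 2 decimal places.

c_gold ≈ 1.96

The effective depreciation rate is n + δ = 0.01 + 0.063 = 0.073.
At the golden rule the marginal product of capital equals n+δ: 0.41·k^(0.41−1) = 0.073. Solving, k_gold = (0.41/0.073)^(1/0.59) ≈ 18.6326.
y_gold = 18.6326^0.41 ≈ 3.3175.
c_gold = y_gold − (n+δ)·k_gold = 3.3175 − 0.073·18.6326 ≈ 1.9573.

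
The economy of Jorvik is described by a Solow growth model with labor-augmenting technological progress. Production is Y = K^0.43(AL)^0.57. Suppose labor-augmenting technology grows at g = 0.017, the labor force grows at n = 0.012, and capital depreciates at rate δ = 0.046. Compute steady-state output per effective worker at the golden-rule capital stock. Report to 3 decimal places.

y_gold ≈ 3.734

Break-even investment rate: n + g + δ = 0.012 + 0.017 + 0.046 = 0.075.
Golden rule sets MPK = n+g+δ: 0.43·k^(0.43−1) = 0.075, so k_gold = (0.43/0.075)^(1/0.57) ≈ 21.4062.
Output: y_gold = k_gold^0.43 = 21.4062^0.43 ≈ 3.7336.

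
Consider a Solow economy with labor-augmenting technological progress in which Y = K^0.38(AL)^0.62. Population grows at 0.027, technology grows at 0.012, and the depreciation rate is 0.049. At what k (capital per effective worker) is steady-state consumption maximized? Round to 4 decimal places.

Capital per effective worker breaks even when investment replaces (n + g + δ)·k; here n + g + δ = 0.088.
At the golden rule the marginal product of capital equals n+g+δ: 0.38·k^(0.38−1) = 0.088. Solving, k_gold = (0.38/0.088)^(1/0.62) ≈ 10.5847.

k_gold ≈ 10.5847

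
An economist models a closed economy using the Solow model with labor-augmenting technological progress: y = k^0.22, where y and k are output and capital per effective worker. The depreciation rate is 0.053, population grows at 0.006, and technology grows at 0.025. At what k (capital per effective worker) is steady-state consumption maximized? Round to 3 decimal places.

k_gold ≈ 3.436

n + g + δ = 0.006 + 0.025 + 0.053 = 0.084.
Golden rule sets MPK = n+g+δ: 0.22·k^(0.22−1) = 0.084, so k_gold = (0.22/0.084)^(1/0.78) ≈ 3.4362.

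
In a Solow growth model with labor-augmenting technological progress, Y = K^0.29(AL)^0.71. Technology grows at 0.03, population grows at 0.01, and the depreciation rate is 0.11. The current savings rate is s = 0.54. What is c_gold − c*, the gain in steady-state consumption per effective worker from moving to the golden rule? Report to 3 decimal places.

n + g + δ = 0.01 + 0.03 + 0.11 = 0.15.
Current steady state (s = 0.54): k* = (0.54/0.15)^(1/0.71) ≈ 6.0747, y* = 6.0747^0.29 ≈ 1.6874, c* = (1−0.54)·1.6874 ≈ 0.7762.
Golden rule sets MPK = n+g+δ: 0.29·k^(0.29−1) = 0.15, so k_gold = (0.29/0.15)^(1/0.71) ≈ 2.5307.
y_gold = 2.5307^0.29 ≈ 1.3090, c_gold = y_gold − 0.15·k_gold ≈ 0.9294.
Gain: Δc = 0.9294 − 0.7762 ≈ 0.1532.

Δc ≈ 0.153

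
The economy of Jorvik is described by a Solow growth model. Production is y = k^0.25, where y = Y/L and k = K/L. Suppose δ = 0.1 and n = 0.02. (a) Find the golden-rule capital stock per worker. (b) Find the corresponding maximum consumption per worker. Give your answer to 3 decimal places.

(a) k_gold ≈ 2.661; (b) c_gold ≈ 0.958

The effective depreciation rate is n + δ = 0.02 + 0.1 = 0.12.
Maximizing c = f(k) − (n+δ)·k gives f'(k) = n+δ, i.e. 0.25·k^(0.25−1) = 0.12, so k_gold = (0.25/0.12)^(1/0.75) ≈ 2.6608.
y_gold = 2.6608^0.25 ≈ 1.2772; c_gold = y_gold − 0.12·k_gold ≈ 0.9579.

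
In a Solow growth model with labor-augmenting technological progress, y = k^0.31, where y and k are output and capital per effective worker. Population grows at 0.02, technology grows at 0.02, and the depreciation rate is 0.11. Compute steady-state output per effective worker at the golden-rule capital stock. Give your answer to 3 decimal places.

Break-even investment rate: n + g + δ = 0.02 + 0.02 + 0.11 = 0.15.
Golden rule sets MPK = n+g+δ: 0.31·k^(0.31−1) = 0.15, so k_gold = (0.31/0.15)^(1/0.69) ≈ 2.8636.
Output: y_gold = k_gold^0.31 = 2.8636^0.31 ≈ 1.3856.

y_gold ≈ 1.386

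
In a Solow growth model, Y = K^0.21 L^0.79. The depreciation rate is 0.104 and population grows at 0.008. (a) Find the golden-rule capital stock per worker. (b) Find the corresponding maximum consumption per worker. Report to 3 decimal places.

(a) k_gold ≈ 2.216; (b) c_gold ≈ 0.934

The effective depreciation rate is n + δ = 0.008 + 0.104 = 0.112.
At the golden rule the marginal product of capital equals n+δ: 0.21·k^(0.21−1) = 0.112. Solving, k_gold = (0.21/0.112)^(1/0.79) ≈ 2.2160.
y_gold = 2.2160^0.21 ≈ 1.1819; c_gold = y_gold − 0.112·k_gold ≈ 0.9337.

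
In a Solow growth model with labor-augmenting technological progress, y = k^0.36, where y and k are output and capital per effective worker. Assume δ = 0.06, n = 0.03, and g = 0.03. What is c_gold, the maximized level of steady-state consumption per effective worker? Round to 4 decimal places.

Break-even investment rate: n + g + δ = 0.03 + 0.03 + 0.06 = 0.12.
Golden rule sets MPK = n+g+δ: 0.36·k^(0.36−1) = 0.12, so k_gold = (0.36/0.12)^(1/0.64) ≈ 5.5655.
y_gold = 5.5655^0.36 ≈ 1.8552.
c_gold = y_gold − (n+g+δ)·k_gold = 1.8552 − 0.12·5.5655 ≈ 1.1873.

c_gold ≈ 1.1873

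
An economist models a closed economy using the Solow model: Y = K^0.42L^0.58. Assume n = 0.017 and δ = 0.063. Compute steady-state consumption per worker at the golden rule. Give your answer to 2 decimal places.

c_gold ≈ 1.93

Capital per worker breaks even when investment replaces (n + δ)·k; here n + δ = 0.08.
Golden rule sets MPK = n+δ: 0.42·k^(0.42−1) = 0.08, so k_gold = (0.42/0.08)^(1/0.58) ≈ 17.4443.
y_gold = 17.4443^0.42 ≈ 3.3227.
c_gold = y_gold − (n+δ)·k_gold = 3.3227 − 0.08·17.4443 ≈ 1.9272.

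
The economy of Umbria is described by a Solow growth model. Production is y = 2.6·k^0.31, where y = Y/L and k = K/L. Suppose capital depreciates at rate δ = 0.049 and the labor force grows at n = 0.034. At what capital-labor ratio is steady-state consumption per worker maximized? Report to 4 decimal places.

The effective depreciation rate is n + δ = 0.034 + 0.049 = 0.083.
Golden rule sets MPK = n+δ: 0.31·2.6·k^(0.31−1) = 0.083, so k_gold = (0.31·2.6/0.083)^(1/0.69) ≈ 26.9654.

k_gold ≈ 26.9654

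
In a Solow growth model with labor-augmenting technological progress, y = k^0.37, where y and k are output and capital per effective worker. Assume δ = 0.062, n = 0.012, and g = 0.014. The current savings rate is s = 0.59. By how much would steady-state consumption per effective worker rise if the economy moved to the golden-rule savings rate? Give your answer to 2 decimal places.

Δc ≈ 0.21

n + g + δ = 0.012 + 0.014 + 0.062 = 0.088.
Current steady state (s = 0.59): k* = (0.59/0.088)^(1/0.63) ≈ 20.4973, y* = 20.4973^0.37 ≈ 3.0572, c* = (1−0.59)·3.0572 ≈ 1.2535.
Golden rule sets MPK = n+g+δ: 0.37·k^(0.37−1) = 0.088, so k_gold = (0.37/0.088)^(1/0.63) ≈ 9.7731.
y_gold = 9.7731^0.37 ≈ 2.3244, c_gold = y_gold − 0.088·k_gold ≈ 1.4644.
Gain: Δc = 1.4644 − 1.2535 ≈ 0.2109.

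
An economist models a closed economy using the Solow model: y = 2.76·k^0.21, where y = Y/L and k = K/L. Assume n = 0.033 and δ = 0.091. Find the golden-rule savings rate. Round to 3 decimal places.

s_gold = 0.210

The effective depreciation rate is n + δ = 0.033 + 0.091 = 0.124.
At the golden rule MPK = n+δ, and in any Cobb-Douglas steady state s = (n+δ)·k/y = MPK·k/y = capital's share 0.21.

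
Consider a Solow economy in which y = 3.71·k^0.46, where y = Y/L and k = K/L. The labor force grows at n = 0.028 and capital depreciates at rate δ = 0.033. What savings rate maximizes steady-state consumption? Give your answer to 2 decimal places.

n + δ = 0.028 + 0.033 = 0.061.
At the golden rule MPK = n+δ, and in any Cobb-Douglas steady state s = (n+δ)·k/y = MPK·k/y = capital's share 0.46.

s_gold = 0.46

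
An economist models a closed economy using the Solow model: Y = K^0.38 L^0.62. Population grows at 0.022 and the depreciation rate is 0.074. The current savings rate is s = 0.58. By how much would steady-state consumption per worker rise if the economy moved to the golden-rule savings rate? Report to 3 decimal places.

Break-even investment rate: n + δ = 0.022 + 0.074 = 0.096.
Current steady state (s = 0.58): k* = (0.58/0.096)^(1/0.62) ≈ 18.1941, y* = 18.1941^0.38 ≈ 3.0114, c* = (1−0.58)·3.0114 ≈ 1.2648.
Golden rule sets MPK = n+δ: 0.38·k^(0.38−1) = 0.096, so k_gold = (0.38/0.096)^(1/0.62) ≈ 9.1988.
y_gold = 9.1988^0.38 ≈ 2.3239, c_gold = y_gold − 0.096·k_gold ≈ 1.4408.
Gain: Δc = 1.4408 − 1.2648 ≈ 0.1760.

Δc ≈ 0.176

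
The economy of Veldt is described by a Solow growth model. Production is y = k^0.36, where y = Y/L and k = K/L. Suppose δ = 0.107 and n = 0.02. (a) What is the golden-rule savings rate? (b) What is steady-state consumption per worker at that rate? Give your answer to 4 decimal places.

n + δ = 0.02 + 0.107 = 0.127.
For Cobb-Douglas, s_gold equals capital's share: s_gold = 0.36.
Golden rule sets MPK = n+δ: 0.36·k^(0.36−1) = 0.127, so k_gold = (0.36/0.127)^(1/0.64) ≈ 5.0937.
y_gold = 5.0937^0.36 ≈ 1.7969; c_gold = (1−0.36)·y_gold ≈ 1.1500.

(a) s_gold = 0.3600; (b) c_gold ≈ 1.1500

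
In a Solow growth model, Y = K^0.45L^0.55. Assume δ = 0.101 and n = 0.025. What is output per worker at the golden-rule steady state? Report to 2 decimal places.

y_gold ≈ 2.83

n + δ = 0.025 + 0.101 = 0.126.
At the golden rule the marginal product of capital equals n+δ: 0.45·k^(0.45−1) = 0.126. Solving, k_gold = (0.45/0.126)^(1/0.55) ≈ 10.1197.
Output: y_gold = k_gold^0.45 = 10.1197^0.45 ≈ 2.8335.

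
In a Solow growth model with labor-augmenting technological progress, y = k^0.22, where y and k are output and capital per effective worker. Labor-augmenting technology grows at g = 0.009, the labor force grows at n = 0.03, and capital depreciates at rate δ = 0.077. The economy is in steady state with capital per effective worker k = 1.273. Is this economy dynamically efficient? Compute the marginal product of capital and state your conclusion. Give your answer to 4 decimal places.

dynamically efficient; MPK ≈ 0.1822

Capital per effective worker breaks even when investment replaces (n + g + δ)·k; here n + g + δ = 0.116.
MPK = 0.22·k^(0.22−1) = 0.22·1.273^(-0.78) ≈ 0.1822.
MPK > 0.116, so the economy is dynamically efficient (under-saving).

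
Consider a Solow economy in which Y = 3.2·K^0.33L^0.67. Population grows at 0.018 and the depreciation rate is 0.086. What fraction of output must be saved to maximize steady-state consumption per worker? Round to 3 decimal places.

s_gold = 0.330

The effective depreciation rate is n + δ = 0.018 + 0.086 = 0.104.
At the golden rule MPK = n+δ, and in any Cobb-Douglas steady state s = (n+δ)·k/y = MPK·k/y = capital's share 0.33.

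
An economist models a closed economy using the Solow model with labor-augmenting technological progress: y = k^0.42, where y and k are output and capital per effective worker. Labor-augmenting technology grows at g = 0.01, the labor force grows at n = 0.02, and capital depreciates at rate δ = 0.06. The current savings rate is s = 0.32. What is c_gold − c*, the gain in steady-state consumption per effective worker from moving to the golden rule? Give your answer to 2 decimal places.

Δc ≈ 0.07

The effective depreciation rate is n + g + δ = 0.02 + 0.01 + 0.06 = 0.09.
Current steady state (s = 0.32): k* = (0.32/0.09)^(1/0.58) ≈ 8.9092, y* = 8.9092^0.42 ≈ 2.5057, c* = (1−0.32)·2.5057 ≈ 1.7039.
At the golden rule the marginal product of capital equals n+g+δ: 0.42·k^(0.42−1) = 0.09. Solving, k_gold = (0.42/0.09)^(1/0.58) ≈ 14.2384.
y_gold = 14.2384^0.42 ≈ 3.0511, c_gold = y_gold − 0.09·k_gold ≈ 1.7696.
Gain: Δc = 1.7696 − 1.7039 ≈ 0.0657.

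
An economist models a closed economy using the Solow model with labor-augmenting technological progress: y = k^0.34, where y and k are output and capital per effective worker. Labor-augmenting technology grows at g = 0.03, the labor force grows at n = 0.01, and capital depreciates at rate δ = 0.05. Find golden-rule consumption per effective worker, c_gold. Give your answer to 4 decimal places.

The effective depreciation rate is n + g + δ = 0.01 + 0.03 + 0.05 = 0.09.
Setting f'(k) = n+g+δ gives 0.34·k^(0.34−1) = 0.09, hence k_gold = (0.34/0.09)^(1/0.66) ≈ 7.4920.
y_gold = 7.4920^0.34 ≈ 1.9832.
c_gold = y_gold − (n+g+δ)·k_gold = 1.9832 − 0.09·7.4920 ≈ 1.3089.

c_gold ≈ 1.3089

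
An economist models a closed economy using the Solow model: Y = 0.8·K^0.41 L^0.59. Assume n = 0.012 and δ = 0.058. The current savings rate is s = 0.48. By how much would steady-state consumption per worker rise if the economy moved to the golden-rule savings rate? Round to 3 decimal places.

Δc ≈ 0.023

n + δ = 0.012 + 0.058 = 0.07.
Current steady state (s = 0.48): k* = (0.48·0.8/0.07)^(1/0.59) ≈ 17.9035, y* = 0.8·17.9035^0.41 ≈ 2.6109, c* = (1−0.48)·2.6109 ≈ 1.3577.
Setting f'(k) = n+δ gives 0.41·0.8·k^(0.41−1) = 0.07, hence k_gold = (0.41·0.8/0.07)^(1/0.59) ≈ 13.7059.
y_gold = 0.8·13.7059^0.41 ≈ 2.3400, c_gold = y_gold − 0.07·k_gold ≈ 1.3806.
Gain: Δc = 1.3806 − 1.3577 ≈ 0.0229.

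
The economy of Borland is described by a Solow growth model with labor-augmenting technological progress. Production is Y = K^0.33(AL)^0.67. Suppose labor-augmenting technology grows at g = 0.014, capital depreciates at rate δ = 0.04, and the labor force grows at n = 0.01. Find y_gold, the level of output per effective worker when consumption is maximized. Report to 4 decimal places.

y_gold ≈ 2.2431

The effective depreciation rate is n + g + δ = 0.01 + 0.014 + 0.04 = 0.064.
At the golden rule the marginal product of capital equals n+g+δ: 0.33·k^(0.33−1) = 0.064. Solving, k_gold = (0.33/0.064)^(1/0.67) ≈ 11.5660.
Output: y_gold = k_gold^0.33 = 11.5660^0.33 ≈ 2.2431.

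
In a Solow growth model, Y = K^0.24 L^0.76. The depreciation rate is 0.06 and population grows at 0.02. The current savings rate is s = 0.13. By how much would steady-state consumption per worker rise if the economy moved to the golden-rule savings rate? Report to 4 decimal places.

Δc ≈ 0.0610

Capital per worker breaks even when investment replaces (n + δ)·k; here n + δ = 0.08.
Current steady state (s = 0.13): k* = (0.13/0.08)^(1/0.76) ≈ 1.8943, y* = 1.8943^0.24 ≈ 1.1657, c* = (1−0.13)·1.1657 ≈ 1.0142.
Maximizing c = f(k) − (n+δ)·k gives f'(k) = n+δ, i.e. 0.24·k^(0.24−1) = 0.08, so k_gold = (0.24/0.08)^(1/0.76) ≈ 4.2442.
y_gold = 4.2442^0.24 ≈ 1.4147, c_gold = y_gold − 0.08·k_gold ≈ 1.0752.
Gain: Δc = 1.0752 − 1.0142 ≈ 0.0610.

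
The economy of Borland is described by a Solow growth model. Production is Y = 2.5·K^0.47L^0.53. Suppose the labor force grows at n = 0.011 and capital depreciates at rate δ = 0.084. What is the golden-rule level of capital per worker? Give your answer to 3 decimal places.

Break-even investment rate: n + δ = 0.011 + 0.084 = 0.095.
Maximizing c = f(k) − (n+δ)·k gives f'(k) = n+δ, i.e. 0.47·2.5·k^(0.47−1) = 0.095, so k_gold = (0.47·2.5/0.095)^(1/0.53) ≈ 115.0722.

k_gold ≈ 115.072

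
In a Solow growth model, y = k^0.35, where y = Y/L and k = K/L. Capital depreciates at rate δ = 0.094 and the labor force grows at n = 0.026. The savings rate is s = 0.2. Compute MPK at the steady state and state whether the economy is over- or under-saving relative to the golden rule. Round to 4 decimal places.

n + δ = 0.026 + 0.094 = 0.12.
Steady-state k*: s·k^0.35 = 0.12·k gives k* = (0.2/0.12)^(1/0.65) ≈ 2.1943.
MPK = 0.35·2.1943^(-0.65) ≈ 0.2100.
MPK > n+δ = 0.12, so the economy is dynamically efficient (under-saving).

under-saving; MPK ≈ 0.2100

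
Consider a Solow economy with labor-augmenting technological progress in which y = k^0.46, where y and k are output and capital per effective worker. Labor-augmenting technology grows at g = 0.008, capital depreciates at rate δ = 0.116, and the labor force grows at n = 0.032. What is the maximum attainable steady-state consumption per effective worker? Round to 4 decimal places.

c_gold ≈ 1.3566

n + g + δ = 0.032 + 0.008 + 0.116 = 0.156.
Maximizing c = f(k) − (n+g+δ)·k gives f'(k) = n+g+δ, i.e. 0.46·k^(0.46−1) = 0.156, so k_gold = (0.46/0.156)^(1/0.54) ≈ 7.4078.
y_gold = 7.4078^0.46 ≈ 2.5122.
c_gold = y_gold − (n+g+δ)·k_gold = 2.5122 − 0.156·7.4078 ≈ 1.3566.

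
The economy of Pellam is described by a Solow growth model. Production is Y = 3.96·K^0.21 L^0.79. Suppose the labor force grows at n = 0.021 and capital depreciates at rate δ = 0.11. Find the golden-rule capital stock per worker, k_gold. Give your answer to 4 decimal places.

k_gold ≈ 10.3754

Break-even investment rate: n + δ = 0.021 + 0.11 = 0.131.
At the golden rule the marginal product of capital equals n+δ: 0.21·3.96·k^(0.21−1) = 0.131. Solving, k_gold = (0.21·3.96/0.131)^(1/0.79) ≈ 10.3754.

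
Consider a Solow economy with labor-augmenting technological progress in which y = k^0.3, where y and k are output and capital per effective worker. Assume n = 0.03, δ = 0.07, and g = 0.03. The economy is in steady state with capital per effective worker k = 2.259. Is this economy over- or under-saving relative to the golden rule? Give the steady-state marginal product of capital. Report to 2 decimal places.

under-saving; MPK ≈ 0.17

Capital per effective worker breaks even when investment replaces (n + g + δ)·k; here n + g + δ = 0.13.
MPK = 0.3·k^(0.3−1) = 0.3·2.259^(-0.7) ≈ 0.1696.
MPK > 0.13, so the economy is dynamically efficient (under-saving).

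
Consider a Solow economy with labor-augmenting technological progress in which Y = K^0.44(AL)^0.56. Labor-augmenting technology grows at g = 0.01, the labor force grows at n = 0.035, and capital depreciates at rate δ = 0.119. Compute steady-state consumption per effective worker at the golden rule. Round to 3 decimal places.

n + g + δ = 0.035 + 0.01 + 0.119 = 0.164.
Golden rule sets MPK = n+g+δ: 0.44·k^(0.44−1) = 0.164, so k_gold = (0.44/0.164)^(1/0.56) ≈ 5.8260.
y_gold = 5.8260^0.44 ≈ 2.1715.
c_gold = y_gold − (n+g+δ)·k_gold = 2.1715 − 0.164·5.8260 ≈ 1.2161.

c_gold ≈ 1.216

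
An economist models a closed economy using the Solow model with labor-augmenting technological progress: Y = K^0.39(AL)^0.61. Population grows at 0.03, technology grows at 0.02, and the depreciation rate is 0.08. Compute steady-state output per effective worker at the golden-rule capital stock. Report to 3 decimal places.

y_gold ≈ 2.019

Capital per effective worker breaks even when investment replaces (n + g + δ)·k; here n + g + δ = 0.13.
Maximizing c = f(k) − (n+g+δ)·k gives f'(k) = n+g+δ, i.e. 0.39·k^(0.39−1) = 0.13, so k_gold = (0.39/0.13)^(1/0.61) ≈ 6.0557.
Output: y_gold = k_gold^0.39 = 6.0557^0.39 ≈ 2.0186.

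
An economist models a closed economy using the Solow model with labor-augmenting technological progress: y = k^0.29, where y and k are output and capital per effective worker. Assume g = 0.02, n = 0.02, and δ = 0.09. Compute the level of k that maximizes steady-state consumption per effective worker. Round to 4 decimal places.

n + g + δ = 0.02 + 0.02 + 0.09 = 0.13.
Maximizing c = f(k) − (n+g+δ)·k gives f'(k) = n+g+δ, i.e. 0.29·k^(0.29−1) = 0.13, so k_gold = (0.29/0.13)^(1/0.71) ≈ 3.0959.

k_gold ≈ 3.0959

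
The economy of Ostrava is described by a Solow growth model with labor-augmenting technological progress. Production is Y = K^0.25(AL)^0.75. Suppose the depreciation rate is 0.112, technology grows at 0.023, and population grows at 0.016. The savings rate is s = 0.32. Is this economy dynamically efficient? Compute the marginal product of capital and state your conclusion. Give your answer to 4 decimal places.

dynamically inefficient; MPK ≈ 0.1180

The effective depreciation rate is n + g + δ = 0.016 + 0.023 + 0.112 = 0.151.
Steady-state k*: s·k^0.25 = 0.151·k gives k* = (0.32/0.151)^(1/0.75) ≈ 2.7221.
MPK = 0.25·2.7221^(-0.75) ≈ 0.1180.
MPK < n+g+δ = 0.151, so the economy is dynamically inefficient (over-saving).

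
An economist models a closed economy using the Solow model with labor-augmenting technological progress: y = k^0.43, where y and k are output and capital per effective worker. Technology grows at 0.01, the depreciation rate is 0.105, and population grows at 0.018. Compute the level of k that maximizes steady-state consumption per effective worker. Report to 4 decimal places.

k_gold ≈ 7.8355

n + g + δ = 0.018 + 0.01 + 0.105 = 0.133.
Golden rule sets MPK = n+g+δ: 0.43·k^(0.43−1) = 0.133, so k_gold = (0.43/0.133)^(1/0.57) ≈ 7.8355.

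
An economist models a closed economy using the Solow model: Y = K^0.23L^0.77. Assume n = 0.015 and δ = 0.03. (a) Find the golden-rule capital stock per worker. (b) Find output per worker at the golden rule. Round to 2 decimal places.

Break-even investment rate: n + δ = 0.015 + 0.03 = 0.045.
Setting f'(k) = n+δ gives 0.23·k^(0.23−1) = 0.045, hence k_gold = (0.23/0.045)^(1/0.77) ≈ 8.3205.
y_gold = 8.3205^0.23 ≈ 1.6279.

(a) k_gold ≈ 8.32; (b) y_gold ≈ 1.63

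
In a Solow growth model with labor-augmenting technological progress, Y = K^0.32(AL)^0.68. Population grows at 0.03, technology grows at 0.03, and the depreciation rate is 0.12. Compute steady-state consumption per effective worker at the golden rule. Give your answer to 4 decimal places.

c_gold ≈ 0.8915

The effective depreciation rate is n + g + δ = 0.03 + 0.03 + 0.12 = 0.18.
Setting f'(k) = n+g+δ gives 0.32·k^(0.32−1) = 0.18, hence k_gold = (0.32/0.18)^(1/0.68) ≈ 2.3306.
y_gold = 2.3306^0.32 ≈ 1.3110.
c_gold = y_gold − (n+g+δ)·k_gold = 1.3110 − 0.18·2.3306 ≈ 0.8915.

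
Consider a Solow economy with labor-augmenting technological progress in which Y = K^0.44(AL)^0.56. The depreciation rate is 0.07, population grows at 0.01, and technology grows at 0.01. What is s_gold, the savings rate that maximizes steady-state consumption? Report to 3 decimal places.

Capital per effective worker breaks even when investment replaces (n + g + δ)·k; here n + g + δ = 0.09.
At the golden rule MPK = n+g+δ, and in any Cobb-Douglas steady state s = (n+g+δ)·k/y = MPK·k/y = capital's share 0.44.

s_gold = 0.440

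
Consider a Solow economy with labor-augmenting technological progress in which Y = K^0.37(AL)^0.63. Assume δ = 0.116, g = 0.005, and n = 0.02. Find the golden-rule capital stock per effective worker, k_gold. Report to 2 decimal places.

k_gold ≈ 4.62

n + g + δ = 0.02 + 0.005 + 0.116 = 0.141.
Golden rule sets MPK = n+g+δ: 0.37·k^(0.37−1) = 0.141, so k_gold = (0.37/0.141)^(1/0.63) ≈ 4.6244.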